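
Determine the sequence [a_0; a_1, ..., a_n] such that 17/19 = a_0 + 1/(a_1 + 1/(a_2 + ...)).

Run the Euclidean algorithm on 17 and 19; the successive quotients are the partial quotients a_0, a_1, ... (each step inverts the fractional part left over by the previous one):
  17 = 0*19 + 17, so a_0 = 0.
  19 = 1*17 + 2, so a_1 = 1.
  17 = 8*2 + 1, so a_2 = 8.
  2 = 2*1 + 0, so a_3 = 2.
The remainder reaches 0 after 4 divisions, so the expansion has 4 partial quotients, read off in order.

[0; 1, 8, 2]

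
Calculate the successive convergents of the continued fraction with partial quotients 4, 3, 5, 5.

Using the convergent recurrence p_i = a_i*p_{i-1} + p_{i-2}, q_i = a_i*q_{i-1} + q_{i-2} with p_{-2}=0, p_{-1}=1, q_{-2}=1, q_{-1}=0:
  i=0: a_0=4, p_0 = 4*1 + 0 = 4, q_0 = 4*0 + 1 = 1.
  i=1: a_1=3, p_1 = 3*4 + 1 = 13, q_1 = 3*1 + 0 = 3.
  i=2: a_2=5, p_2 = 5*13 + 4 = 69, q_2 = 5*3 + 1 = 16.
  i=3: a_3=5, p_3 = 5*69 + 13 = 358, q_3 = 5*16 + 3 = 83.

4/1, 13/3, 69/16, 358/83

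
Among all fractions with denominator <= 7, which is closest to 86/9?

Expand x = 86/9 as a continued fraction with the Euclidean algorithm:
  86 = 9*9 + 5, so a_0 = 9.
  9 = 1*5 + 4, so a_1 = 1.
  5 = 1*4 + 1, so a_2 = 1.
  4 = 4*1 + 0, so a_3 = 4.
so x = [9; 1, 1, 4].
Convergents (p_i = a_i*p_{i-1} + p_{i-2}, q_i = a_i*q_{i-1} + q_{i-2} with p_{-2}=0, p_{-1}=1, q_{-2}=1, q_{-1}=0), until the denominator exceeds 7:
  i=0: a_0=9, p_0 = 9*1 + 0 = 9, q_0 = 9*0 + 1 = 1.
  i=1: a_1=1, p_1 = 1*9 + 1 = 10, q_1 = 1*1 + 0 = 1.
  i=2: a_2=1, p_2 = 1*10 + 9 = 19, q_2 = 1*1 + 1 = 2.
  i=3: a_3=4, p_3 = 4*19 + 10 = 86, q_3 = 4*2 + 1 = 9.
q_3 = 9 > 7, so the last convergent with denominator <= 7 is p_2/q_2 = 19/2.
The closest fraction with denominator <= 7 is either p_2/q_2 or the intermediate fraction (k*p_2 + p_1)/(k*q_2 + q_1) with the largest k >= 1 whose denominator stays <= 7; these approach x as k grows, and every other convergent or intermediate fraction in range is farther away.
Largest k: floor((7 - q_1)/q_2) = floor((7 - 1)/2) = 3.
That gives (3*19 + 10)/(3*2 + 1) = 67/7.
Compare the errors: |x - 19/2| = |86*2 - 19*9|/(9*2) = 1/18, and |x - 67/7| = |86*7 - 67*9|/(9*7) = 1/63.
Cross-multiplying, 1*18 = 18 < 63 = 1*63, so 1/63 is smaller: the intermediate fraction 67/7 is closer to x than 19/2.

67/7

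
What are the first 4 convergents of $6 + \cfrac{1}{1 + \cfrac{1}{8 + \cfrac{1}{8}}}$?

Using the convergent recurrence p_i = a_i*p_{i-1} + p_{i-2}, q_i = a_i*q_{i-1} + q_{i-2} with p_{-2}=0, p_{-1}=1, q_{-2}=1, q_{-1}=0:
  i=0: a_0=6, p_0 = 6*1 + 0 = 6, q_0 = 6*0 + 1 = 1.
  i=1: a_1=1, p_1 = 1*6 + 1 = 7, q_1 = 1*1 + 0 = 1.
  i=2: a_2=8, p_2 = 8*7 + 6 = 62, q_2 = 8*1 + 1 = 9.
  i=3: a_3=8, p_3 = 8*62 + 7 = 503, q_3 = 8*9 + 1 = 73.

6/1, 7/1, 62/9, 503/73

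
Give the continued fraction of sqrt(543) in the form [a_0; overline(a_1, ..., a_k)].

[23; overline(3, 3, 3, 1, 14, 1, 3, 3, 3, 46)]

Write x_i = (sqrt(543) + m_i)/d_i with (m_0, d_0) = (0, 1). a_0 = floor(sqrt(543)) = 23, since 23^2 = 529 <= 543 < 576 = 24^2.
Iterate m_{i+1} = d_i*a_i - m_i, d_{i+1} = (543 - m_{i+1}^2)/d_i, a_{i+1} = floor((a_0 + m_{i+1})/d_{i+1}):
  m_1 = 1*23 - 0 = 23, d_1 = (543 - 23^2)/1 = 14/1 = 14, a_1 = floor((23 + 23)/14) = 3.
  m_2 = 14*3 - 23 = 19, d_2 = (543 - 19^2)/14 = 182/14 = 13, a_2 = floor((23 + 19)/13) = 3.
  m_3 = 13*3 - 19 = 20, d_3 = (543 - 20^2)/13 = 143/13 = 11, a_3 = floor((23 + 20)/11) = 3.
  m_4 = 11*3 - 20 = 13, d_4 = (543 - 13^2)/11 = 374/11 = 34, a_4 = floor((23 + 13)/34) = 1.
  m_5 = 34*1 - 13 = 21, d_5 = (543 - 21^2)/34 = 102/34 = 3, a_5 = floor((23 + 21)/3) = 14.
  m_6 = 3*14 - 21 = 21, d_6 = (543 - 21^2)/3 = 102/3 = 34, a_6 = floor((23 + 21)/34) = 1.
  m_7 = 34*1 - 21 = 13, d_7 = (543 - 13^2)/34 = 374/34 = 11, a_7 = floor((23 + 13)/11) = 3.
  m_8 = 11*3 - 13 = 20, d_8 = (543 - 20^2)/11 = 143/11 = 13, a_8 = floor((23 + 20)/13) = 3.
  m_9 = 13*3 - 20 = 19, d_9 = (543 - 19^2)/13 = 182/13 = 14, a_9 = floor((23 + 19)/14) = 3.
  m_10 = 14*3 - 19 = 23, d_10 = (543 - 23^2)/14 = 14/14 = 1, a_10 = floor((23 + 23)/1) = 46.
  m_11 = 1*46 - 23 = 23, d_11 = (543 - 23^2)/1 = 14/1 = 14: (m_11, d_11) = (m_1, d_1) = (23, 14), so from here the quotients repeat a_1, ..., a_10; the period length is 10.
Hence the expansion of sqrt(543) is a_0 = 23 followed by the repeating block 3, 3, 3, 1, 14, 1, 3, 3, 3, 46 (period 10).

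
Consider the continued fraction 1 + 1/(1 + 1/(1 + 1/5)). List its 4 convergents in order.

Using the convergent recurrence p_i = a_i*p_{i-1} + p_{i-2}, q_i = a_i*q_{i-1} + q_{i-2} with p_{-2}=0, p_{-1}=1, q_{-2}=1, q_{-1}=0:
  i=0: a_0=1, p_0 = 1*1 + 0 = 1, q_0 = 1*0 + 1 = 1.
  i=1: a_1=1, p_1 = 1*1 + 1 = 2, q_1 = 1*1 + 0 = 1.
  i=2: a_2=1, p_2 = 1*2 + 1 = 3, q_2 = 1*1 + 1 = 2.
  i=3: a_3=5, p_3 = 5*3 + 2 = 17, q_3 = 5*2 + 1 = 11.

1/1, 2/1, 3/2, 17/11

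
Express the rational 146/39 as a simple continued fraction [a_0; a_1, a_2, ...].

Run the Euclidean algorithm on 146 and 39; the successive quotients are the partial quotients a_0, a_1, ... (each step inverts the fractional part left over by the previous one):
  146 = 3*39 + 29, so a_0 = 3.
  39 = 1*29 + 10, so a_1 = 1.
  29 = 2*10 + 9, so a_2 = 2.
  10 = 1*9 + 1, so a_3 = 1.
  9 = 9*1 + 0, so a_4 = 9.
The remainder reaches 0 after 5 divisions, so the expansion has 5 partial quotients, read off in order.

[3; 1, 2, 1, 9]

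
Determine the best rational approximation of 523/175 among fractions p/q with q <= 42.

3/1

Expand x = 523/175 as a continued fraction with the Euclidean algorithm:
  523 = 2*175 + 173, so a_0 = 2.
  175 = 1*173 + 2, so a_1 = 1.
  173 = 86*2 + 1, so a_2 = 86.
  2 = 2*1 + 0, so a_3 = 2.
so x = [2; 1, 86, 2].
Convergents (p_i = a_i*p_{i-1} + p_{i-2}, q_i = a_i*q_{i-1} + q_{i-2} with p_{-2}=0, p_{-1}=1, q_{-2}=1, q_{-1}=0), until the denominator exceeds 42:
  i=0: a_0=2, p_0 = 2*1 + 0 = 2, q_0 = 2*0 + 1 = 1.
  i=1: a_1=1, p_1 = 1*2 + 1 = 3, q_1 = 1*1 + 0 = 1.
  i=2: a_2=86, p_2 = 86*3 + 2 = 260, q_2 = 86*1 + 1 = 87.
q_2 = 87 > 42, so the last convergent with denominator <= 42 is p_1/q_1 = 3/1.
The closest fraction with denominator <= 42 is either p_1/q_1 or the intermediate fraction (k*p_1 + p_0)/(k*q_1 + q_0) with the largest k >= 1 whose denominator stays <= 42; these approach x as k grows, and every other convergent or intermediate fraction in range is farther away.
Largest k: floor((42 - q_0)/q_1) = floor((42 - 1)/1) = 41.
That gives (41*3 + 2)/(41*1 + 1) = 125/42.
Compare the errors: |x - 3/1| = |523*1 - 3*175|/(175*1) = 2/175, and |x - 125/42| = |523*42 - 125*175|/(175*42) = 91/7350.
Cross-multiplying, 2*7350 = 14700 < 15925 = 91*175, so 2/175 is smaller: the convergent 3/1 is closer to x than 125/42.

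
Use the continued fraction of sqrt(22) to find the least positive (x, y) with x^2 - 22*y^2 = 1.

(x, y) = (197, 42)

First expand sqrt(22) as a continued fraction. With x_i = (sqrt(22) + m_i)/d_i and (m_0, d_0) = (0, 1): a_0 = floor(sqrt(22)) = 4, since 4^2 = 16 <= 22 < 25 = 5^2.
Iterate m_{i+1} = d_i*a_i - m_i, d_{i+1} = (22 - m_{i+1}^2)/d_i, a_{i+1} = floor((a_0 + m_{i+1})/d_{i+1}):
  m_1 = 1*4 - 0 = 4, d_1 = (22 - 4^2)/1 = 6/1 = 6, a_1 = floor((4 + 4)/6) = 1.
  m_2 = 6*1 - 4 = 2, d_2 = (22 - 2^2)/6 = 18/6 = 3, a_2 = floor((4 + 2)/3) = 2.
  m_3 = 3*2 - 2 = 4, d_3 = (22 - 4^2)/3 = 6/3 = 2, a_3 = floor((4 + 4)/2) = 4.
  m_4 = 2*4 - 4 = 4, d_4 = (22 - 4^2)/2 = 6/2 = 3, a_4 = floor((4 + 4)/3) = 2.
  m_5 = 3*2 - 4 = 2, d_5 = (22 - 2^2)/3 = 18/3 = 6, a_5 = floor((4 + 2)/6) = 1.
  m_6 = 6*1 - 2 = 4, d_6 = (22 - 4^2)/6 = 6/6 = 1, a_6 = floor((4 + 4)/1) = 8.
  m_7 = 1*8 - 4 = 4, d_7 = (22 - 4^2)/1 = 6/1 = 6: (m_7, d_7) = (m_1, d_1) = (4, 6), so from here the quotients repeat a_1, ..., a_6; the period length is 6.
So sqrt(22) = [4; (1, 2, 4, 2, 1, 8)] with period length k = 6.
k is even, so the fundamental solution of x^2 - 22y^2 = 1 is (p_{k-1}, q_{k-1}) = (p_5, q_5); compute convergents through index 5.
Convergents (p_i = a_i*p_{i-1} + p_{i-2}, q_i = a_i*q_{i-1} + q_{i-2} with p_{-2}=0, p_{-1}=1, q_{-2}=1, q_{-1}=0):
  i=0: a_0=4, p_0 = 4*1 + 0 = 4, q_0 = 4*0 + 1 = 1.
  i=1: a_1=1, p_1 = 1*4 + 1 = 5, q_1 = 1*1 + 0 = 1.
  i=2: a_2=2, p_2 = 2*5 + 4 = 14, q_2 = 2*1 + 1 = 3.
  i=3: a_3=4, p_3 = 4*14 + 5 = 61, q_3 = 4*3 + 1 = 13.
  i=4: a_4=2, p_4 = 2*61 + 14 = 136, q_4 = 2*13 + 3 = 29.
  i=5: a_5=1, p_5 = 1*136 + 61 = 197, q_5 = 1*29 + 13 = 42.
Check: 197^2 - 22*42^2 = 38809 - 38808 = 1, so (x, y) = (197, 42) solves the equation, and by the theorem it is the least positive solution.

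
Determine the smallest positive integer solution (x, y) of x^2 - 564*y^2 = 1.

(x, y) = (95, 4)

First expand sqrt(564) as a continued fraction. With x_i = (sqrt(564) + m_i)/d_i and (m_0, d_0) = (0, 1): a_0 = floor(sqrt(564)) = 23, since 23^2 = 529 <= 564 < 576 = 24^2.
Iterate m_{i+1} = d_i*a_i - m_i, d_{i+1} = (564 - m_{i+1}^2)/d_i, a_{i+1} = floor((a_0 + m_{i+1})/d_{i+1}):
  m_1 = 1*23 - 0 = 23, d_1 = (564 - 23^2)/1 = 35/1 = 35, a_1 = floor((23 + 23)/35) = 1.
  m_2 = 35*1 - 23 = 12, d_2 = (564 - 12^2)/35 = 420/35 = 12, a_2 = floor((23 + 12)/12) = 2.
  m_3 = 12*2 - 12 = 12, d_3 = (564 - 12^2)/12 = 420/12 = 35, a_3 = floor((23 + 12)/35) = 1.
  m_4 = 35*1 - 12 = 23, d_4 = (564 - 23^2)/35 = 35/35 = 1, a_4 = floor((23 + 23)/1) = 46.
  m_5 = 1*46 - 23 = 23, d_5 = (564 - 23^2)/1 = 35/1 = 35: (m_5, d_5) = (m_1, d_1) = (23, 35), so from here the quotients repeat a_1, ..., a_4; the period length is 4.
So sqrt(564) = [23; (1, 2, 1, 46)] with period length k = 4.
k is even, so the fundamental solution of x^2 - 564y^2 = 1 is (p_{k-1}, q_{k-1}) = (p_3, q_3); compute convergents through index 3.
Convergents (p_i = a_i*p_{i-1} + p_{i-2}, q_i = a_i*q_{i-1} + q_{i-2} with p_{-2}=0, p_{-1}=1, q_{-2}=1, q_{-1}=0):
  i=0: a_0=23, p_0 = 23*1 + 0 = 23, q_0 = 23*0 + 1 = 1.
  i=1: a_1=1, p_1 = 1*23 + 1 = 24, q_1 = 1*1 + 0 = 1.
  i=2: a_2=2, p_2 = 2*24 + 23 = 71, q_2 = 2*1 + 1 = 3.
  i=3: a_3=1, p_3 = 1*71 + 24 = 95, q_3 = 1*3 + 1 = 4.
Check: 95^2 - 564*4^2 = 9025 - 9024 = 1, so (x, y) = (95, 4) solves the equation, and by the theorem it is the least positive solution.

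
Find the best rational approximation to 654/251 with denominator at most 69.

Expand x = 654/251 as a continued fraction with the Euclidean algorithm:
  654 = 2*251 + 152, so a_0 = 2.
  251 = 1*152 + 99, so a_1 = 1.
  152 = 1*99 + 53, so a_2 = 1.
  99 = 1*53 + 46, so a_3 = 1.
  53 = 1*46 + 7, so a_4 = 1.
  46 = 6*7 + 4, so a_5 = 6.
  7 = 1*4 + 3, so a_6 = 1.
  4 = 1*3 + 1, so a_7 = 1.
  3 = 3*1 + 0, so a_8 = 3.
so x = [2; 1, 1, 1, 1, 6, 1, 1, 3].
Convergents (p_i = a_i*p_{i-1} + p_{i-2}, q_i = a_i*q_{i-1} + q_{i-2} with p_{-2}=0, p_{-1}=1, q_{-2}=1, q_{-1}=0), until the denominator exceeds 69:
  i=0: a_0=2, p_0 = 2*1 + 0 = 2, q_0 = 2*0 + 1 = 1.
  i=1: a_1=1, p_1 = 1*2 + 1 = 3, q_1 = 1*1 + 0 = 1.
  i=2: a_2=1, p_2 = 1*3 + 2 = 5, q_2 = 1*1 + 1 = 2.
  i=3: a_3=1, p_3 = 1*5 + 3 = 8, q_3 = 1*2 + 1 = 3.
  i=4: a_4=1, p_4 = 1*8 + 5 = 13, q_4 = 1*3 + 2 = 5.
  i=5: a_5=6, p_5 = 6*13 + 8 = 86, q_5 = 6*5 + 3 = 33.
  i=6: a_6=1, p_6 = 1*86 + 13 = 99, q_6 = 1*33 + 5 = 38.
  i=7: a_7=1, p_7 = 1*99 + 86 = 185, q_7 = 1*38 + 33 = 71.
q_7 = 71 > 69, so the last convergent with denominator <= 69 is p_6/q_6 = 99/38.
The closest fraction with denominator <= 69 is either p_6/q_6 or the intermediate fraction (k*p_6 + p_5)/(k*q_6 + q_5) with the largest k >= 1 whose denominator stays <= 69; these approach x as k grows, and every other convergent or intermediate fraction in range is farther away.
Largest k: floor((69 - q_5)/q_6) = floor((69 - 33)/38) = 0.
Since k = 0, no intermediate fraction beyond p_6/q_6 has denominator <= 69, so the convergent 99/38 is the closest (its error is |654*38 - 99*251|/(251*38) = 3/9538).

99/38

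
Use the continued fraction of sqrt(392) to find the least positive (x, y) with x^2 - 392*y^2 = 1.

(x, y) = (99, 5)

First expand sqrt(392) as a continued fraction. With x_i = (sqrt(392) + m_i)/d_i and (m_0, d_0) = (0, 1): a_0 = floor(sqrt(392)) = 19, since 19^2 = 361 <= 392 < 400 = 20^2.
Iterate m_{i+1} = d_i*a_i - m_i, d_{i+1} = (392 - m_{i+1}^2)/d_i, a_{i+1} = floor((a_0 + m_{i+1})/d_{i+1}):
  m_1 = 1*19 - 0 = 19, d_1 = (392 - 19^2)/1 = 31/1 = 31, a_1 = floor((19 + 19)/31) = 1.
  m_2 = 31*1 - 19 = 12, d_2 = (392 - 12^2)/31 = 248/31 = 8, a_2 = floor((19 + 12)/8) = 3.
  m_3 = 8*3 - 12 = 12, d_3 = (392 - 12^2)/8 = 248/8 = 31, a_3 = floor((19 + 12)/31) = 1.
  m_4 = 31*1 - 12 = 19, d_4 = (392 - 19^2)/31 = 31/31 = 1, a_4 = floor((19 + 19)/1) = 38.
  m_5 = 1*38 - 19 = 19, d_5 = (392 - 19^2)/1 = 31/1 = 31: (m_5, d_5) = (m_1, d_1) = (19, 31), so from here the quotients repeat a_1, ..., a_4; the period length is 4.
So sqrt(392) = [19; (1, 3, 1, 38)] with period length k = 4.
k is even, so the fundamental solution of x^2 - 392y^2 = 1 is (p_{k-1}, q_{k-1}) = (p_3, q_3); compute convergents through index 3.
Convergents (p_i = a_i*p_{i-1} + p_{i-2}, q_i = a_i*q_{i-1} + q_{i-2} with p_{-2}=0, p_{-1}=1, q_{-2}=1, q_{-1}=0):
  i=0: a_0=19, p_0 = 19*1 + 0 = 19, q_0 = 19*0 + 1 = 1.
  i=1: a_1=1, p_1 = 1*19 + 1 = 20, q_1 = 1*1 + 0 = 1.
  i=2: a_2=3, p_2 = 3*20 + 19 = 79, q_2 = 3*1 + 1 = 4.
  i=3: a_3=1, p_3 = 1*79 + 20 = 99, q_3 = 1*4 + 1 = 5.
Check: 99^2 - 392*5^2 = 9801 - 9800 = 1, so (x, y) = (99, 5) solves the equation, and by the theorem it is the least positive solution.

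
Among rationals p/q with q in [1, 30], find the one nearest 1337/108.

359/29

Expand x = 1337/108 as a continued fraction with the Euclidean algorithm:
  1337 = 12*108 + 41, so a_0 = 12.
  108 = 2*41 + 26, so a_1 = 2.
  41 = 1*26 + 15, so a_2 = 1.
  26 = 1*15 + 11, so a_3 = 1.
  15 = 1*11 + 4, so a_4 = 1.
  11 = 2*4 + 3, so a_5 = 2.
  4 = 1*3 + 1, so a_6 = 1.
  3 = 3*1 + 0, so a_7 = 3.
so x = [12; 2, 1, 1, 1, 2, 1, 3].
Convergents (p_i = a_i*p_{i-1} + p_{i-2}, q_i = a_i*q_{i-1} + q_{i-2} with p_{-2}=0, p_{-1}=1, q_{-2}=1, q_{-1}=0), until the denominator exceeds 30:
  i=0: a_0=12, p_0 = 12*1 + 0 = 12, q_0 = 12*0 + 1 = 1.
  i=1: a_1=2, p_1 = 2*12 + 1 = 25, q_1 = 2*1 + 0 = 2.
  i=2: a_2=1, p_2 = 1*25 + 12 = 37, q_2 = 1*2 + 1 = 3.
  i=3: a_3=1, p_3 = 1*37 + 25 = 62, q_3 = 1*3 + 2 = 5.
  i=4: a_4=1, p_4 = 1*62 + 37 = 99, q_4 = 1*5 + 3 = 8.
  i=5: a_5=2, p_5 = 2*99 + 62 = 260, q_5 = 2*8 + 5 = 21.
  i=6: a_6=1, p_6 = 1*260 + 99 = 359, q_6 = 1*21 + 8 = 29.
  i=7: a_7=3, p_7 = 3*359 + 260 = 1337, q_7 = 3*29 + 21 = 108.
q_7 = 108 > 30, so the last convergent with denominator <= 30 is p_6/q_6 = 359/29.
The closest fraction with denominator <= 30 is either p_6/q_6 or the intermediate fraction (k*p_6 + p_5)/(k*q_6 + q_5) with the largest k >= 1 whose denominator stays <= 30; these approach x as k grows, and every other convergent or intermediate fraction in range is farther away.
Largest k: floor((30 - q_5)/q_6) = floor((30 - 21)/29) = 0.
Since k = 0, no intermediate fraction beyond p_6/q_6 has denominator <= 30, so the convergent 359/29 is the closest (its error is |1337*29 - 359*108|/(108*29) = 1/3132).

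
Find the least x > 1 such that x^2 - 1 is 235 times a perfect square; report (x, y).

(x, y) = (46, 3)

First expand sqrt(235) as a continued fraction. With x_i = (sqrt(235) + m_i)/d_i and (m_0, d_0) = (0, 1): a_0 = floor(sqrt(235)) = 15, since 15^2 = 225 <= 235 < 256 = 16^2.
Iterate m_{i+1} = d_i*a_i - m_i, d_{i+1} = (235 - m_{i+1}^2)/d_i, a_{i+1} = floor((a_0 + m_{i+1})/d_{i+1}):
  m_1 = 1*15 - 0 = 15, d_1 = (235 - 15^2)/1 = 10/1 = 10, a_1 = floor((15 + 15)/10) = 3.
  m_2 = 10*3 - 15 = 15, d_2 = (235 - 15^2)/10 = 10/10 = 1, a_2 = floor((15 + 15)/1) = 30.
  m_3 = 1*30 - 15 = 15, d_3 = (235 - 15^2)/1 = 10/1 = 10: (m_3, d_3) = (m_1, d_1) = (15, 10), so from here the quotients repeat a_1, a_2; the period length is 2.
So sqrt(235) = [15; (3, 30)] with period length k = 2.
k is even, so the fundamental solution of x^2 - 235y^2 = 1 is (p_{k-1}, q_{k-1}) = (p_1, q_1); compute convergents through index 1.
Convergents (p_i = a_i*p_{i-1} + p_{i-2}, q_i = a_i*q_{i-1} + q_{i-2} with p_{-2}=0, p_{-1}=1, q_{-2}=1, q_{-1}=0):
  i=0: a_0=15, p_0 = 15*1 + 0 = 15, q_0 = 15*0 + 1 = 1.
  i=1: a_1=3, p_1 = 3*15 + 1 = 46, q_1 = 3*1 + 0 = 3.
Check: 46^2 - 235*3^2 = 2116 - 2115 = 1, so (x, y) = (46, 3) solves the equation, and by the theorem it is the least positive solution.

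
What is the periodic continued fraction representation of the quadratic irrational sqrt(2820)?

Write x_i = (sqrt(2820) + m_i)/d_i with (m_0, d_0) = (0, 1). a_0 = floor(sqrt(2820)) = 53, since 53^2 = 2809 <= 2820 < 2916 = 54^2.
Iterate m_{i+1} = d_i*a_i - m_i, d_{i+1} = (2820 - m_{i+1}^2)/d_i, a_{i+1} = floor((a_0 + m_{i+1})/d_{i+1}):
  m_1 = 1*53 - 0 = 53, d_1 = (2820 - 53^2)/1 = 11/1 = 11, a_1 = floor((53 + 53)/11) = 9.
  m_2 = 11*9 - 53 = 46, d_2 = (2820 - 46^2)/11 = 704/11 = 64, a_2 = floor((53 + 46)/64) = 1.
  m_3 = 64*1 - 46 = 18, d_3 = (2820 - 18^2)/64 = 2496/64 = 39, a_3 = floor((53 + 18)/39) = 1.
  m_4 = 39*1 - 18 = 21, d_4 = (2820 - 21^2)/39 = 2379/39 = 61, a_4 = floor((53 + 21)/61) = 1.
  m_5 = 61*1 - 21 = 40, d_5 = (2820 - 40^2)/61 = 1220/61 = 20, a_5 = floor((53 + 40)/20) = 4.
  m_6 = 20*4 - 40 = 40, d_6 = (2820 - 40^2)/20 = 1220/20 = 61, a_6 = floor((53 + 40)/61) = 1.
  m_7 = 61*1 - 40 = 21, d_7 = (2820 - 21^2)/61 = 2379/61 = 39, a_7 = floor((53 + 21)/39) = 1.
  m_8 = 39*1 - 21 = 18, d_8 = (2820 - 18^2)/39 = 2496/39 = 64, a_8 = floor((53 + 18)/64) = 1.
  m_9 = 64*1 - 18 = 46, d_9 = (2820 - 46^2)/64 = 704/64 = 11, a_9 = floor((53 + 46)/11) = 9.
  m_10 = 11*9 - 46 = 53, d_10 = (2820 - 53^2)/11 = 11/11 = 1, a_10 = floor((53 + 53)/1) = 106.
  m_11 = 1*106 - 53 = 53, d_11 = (2820 - 53^2)/1 = 11/1 = 11: (m_11, d_11) = (m_1, d_1) = (53, 11), so from here the quotients repeat a_1, ..., a_10; the period length is 10.
Hence the expansion of sqrt(2820) is a_0 = 53 followed by the repeating block 9, 1, 1, 1, 4, 1, 1, 1, 9, 106 (period 10).

[53; (9, 1, 1, 1, 4, 1, 1, 1, 9, 106)]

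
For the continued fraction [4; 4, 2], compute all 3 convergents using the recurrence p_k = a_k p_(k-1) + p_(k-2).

4/1, 17/4, 38/9

Using the convergent recurrence p_i = a_i*p_{i-1} + p_{i-2}, q_i = a_i*q_{i-1} + q_{i-2} with p_{-2}=0, p_{-1}=1, q_{-2}=1, q_{-1}=0:
  i=0: a_0=4, p_0 = 4*1 + 0 = 4, q_0 = 4*0 + 1 = 1.
  i=1: a_1=4, p_1 = 4*4 + 1 = 17, q_1 = 4*1 + 0 = 4.
  i=2: a_2=2, p_2 = 2*17 + 4 = 38, q_2 = 2*4 + 1 = 9.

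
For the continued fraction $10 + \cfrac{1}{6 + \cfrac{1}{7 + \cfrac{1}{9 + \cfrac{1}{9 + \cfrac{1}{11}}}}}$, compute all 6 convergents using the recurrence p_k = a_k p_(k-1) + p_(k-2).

Using the convergent recurrence p_i = a_i*p_{i-1} + p_{i-2}, q_i = a_i*q_{i-1} + q_{i-2} with p_{-2}=0, p_{-1}=1, q_{-2}=1, q_{-1}=0:
  i=0: a_0=10, p_0 = 10*1 + 0 = 10, q_0 = 10*0 + 1 = 1.
  i=1: a_1=6, p_1 = 6*10 + 1 = 61, q_1 = 6*1 + 0 = 6.
  i=2: a_2=7, p_2 = 7*61 + 10 = 437, q_2 = 7*6 + 1 = 43.
  i=3: a_3=9, p_3 = 9*437 + 61 = 3994, q_3 = 9*43 + 6 = 393.
  i=4: a_4=9, p_4 = 9*3994 + 437 = 36383, q_4 = 9*393 + 43 = 3580.
  i=5: a_5=11, p_5 = 11*36383 + 3994 = 404207, q_5 = 11*3580 + 393 = 39773.

10/1, 61/6, 437/43, 3994/393, 36383/3580, 404207/39773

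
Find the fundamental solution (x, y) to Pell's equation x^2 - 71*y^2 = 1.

(x, y) = (3480, 413)

First expand sqrt(71) as a continued fraction. With x_i = (sqrt(71) + m_i)/d_i and (m_0, d_0) = (0, 1): a_0 = floor(sqrt(71)) = 8, since 8^2 = 64 <= 71 < 81 = 9^2.
Iterate m_{i+1} = d_i*a_i - m_i, d_{i+1} = (71 - m_{i+1}^2)/d_i, a_{i+1} = floor((a_0 + m_{i+1})/d_{i+1}):
  m_1 = 1*8 - 0 = 8, d_1 = (71 - 8^2)/1 = 7/1 = 7, a_1 = floor((8 + 8)/7) = 2.
  m_2 = 7*2 - 8 = 6, d_2 = (71 - 6^2)/7 = 35/7 = 5, a_2 = floor((8 + 6)/5) = 2.
  m_3 = 5*2 - 6 = 4, d_3 = (71 - 4^2)/5 = 55/5 = 11, a_3 = floor((8 + 4)/11) = 1.
  m_4 = 11*1 - 4 = 7, d_4 = (71 - 7^2)/11 = 22/11 = 2, a_4 = floor((8 + 7)/2) = 7.
  m_5 = 2*7 - 7 = 7, d_5 = (71 - 7^2)/2 = 22/2 = 11, a_5 = floor((8 + 7)/11) = 1.
  m_6 = 11*1 - 7 = 4, d_6 = (71 - 4^2)/11 = 55/11 = 5, a_6 = floor((8 + 4)/5) = 2.
  m_7 = 5*2 - 4 = 6, d_7 = (71 - 6^2)/5 = 35/5 = 7, a_7 = floor((8 + 6)/7) = 2.
  m_8 = 7*2 - 6 = 8, d_8 = (71 - 8^2)/7 = 7/7 = 1, a_8 = floor((8 + 8)/1) = 16.
  m_9 = 1*16 - 8 = 8, d_9 = (71 - 8^2)/1 = 7/1 = 7: (m_9, d_9) = (m_1, d_1) = (8, 7), so from here the quotients repeat a_1, ..., a_8; the period length is 8.
So sqrt(71) = [8; (2, 2, 1, 7, 1, 2, 2, 16)] with period length k = 8.
k is even, so the fundamental solution of x^2 - 71y^2 = 1 is (p_{k-1}, q_{k-1}) = (p_7, q_7); compute convergents through index 7.
Convergents (p_i = a_i*p_{i-1} + p_{i-2}, q_i = a_i*q_{i-1} + q_{i-2} with p_{-2}=0, p_{-1}=1, q_{-2}=1, q_{-1}=0):
  i=0: a_0=8, p_0 = 8*1 + 0 = 8, q_0 = 8*0 + 1 = 1.
  i=1: a_1=2, p_1 = 2*8 + 1 = 17, q_1 = 2*1 + 0 = 2.
  i=2: a_2=2, p_2 = 2*17 + 8 = 42, q_2 = 2*2 + 1 = 5.
  i=3: a_3=1, p_3 = 1*42 + 17 = 59, q_3 = 1*5 + 2 = 7.
  i=4: a_4=7, p_4 = 7*59 + 42 = 455, q_4 = 7*7 + 5 = 54.
  i=5: a_5=1, p_5 = 1*455 + 59 = 514, q_5 = 1*54 + 7 = 61.
  i=6: a_6=2, p_6 = 2*514 + 455 = 1483, q_6 = 2*61 + 54 = 176.
  i=7: a_7=2, p_7 = 2*1483 + 514 = 3480, q_7 = 2*176 + 61 = 413.
Check: 3480^2 - 71*413^2 = 12110400 - 12110399 = 1, so (x, y) = (3480, 413) solves the equation, and by the theorem it is the least positive solution.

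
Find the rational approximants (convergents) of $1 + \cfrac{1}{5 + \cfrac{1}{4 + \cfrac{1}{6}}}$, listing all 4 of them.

Using the convergent recurrence p_i = a_i*p_{i-1} + p_{i-2}, q_i = a_i*q_{i-1} + q_{i-2} with p_{-2}=0, p_{-1}=1, q_{-2}=1, q_{-1}=0:
  i=0: a_0=1, p_0 = 1*1 + 0 = 1, q_0 = 1*0 + 1 = 1.
  i=1: a_1=5, p_1 = 5*1 + 1 = 6, q_1 = 5*1 + 0 = 5.
  i=2: a_2=4, p_2 = 4*6 + 1 = 25, q_2 = 4*5 + 1 = 21.
  i=3: a_3=6, p_3 = 6*25 + 6 = 156, q_3 = 6*21 + 5 = 131.

1/1, 6/5, 25/21, 156/131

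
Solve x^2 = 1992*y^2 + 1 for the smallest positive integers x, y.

First expand sqrt(1992) as a continued fraction. With x_i = (sqrt(1992) + m_i)/d_i and (m_0, d_0) = (0, 1): a_0 = floor(sqrt(1992)) = 44, since 44^2 = 1936 <= 1992 < 2025 = 45^2.
Iterate m_{i+1} = d_i*a_i - m_i, d_{i+1} = (1992 - m_{i+1}^2)/d_i, a_{i+1} = floor((a_0 + m_{i+1})/d_{i+1}):
  m_1 = 1*44 - 0 = 44, d_1 = (1992 - 44^2)/1 = 56/1 = 56, a_1 = floor((44 + 44)/56) = 1.
  m_2 = 56*1 - 44 = 12, d_2 = (1992 - 12^2)/56 = 1848/56 = 33, a_2 = floor((44 + 12)/33) = 1.
  m_3 = 33*1 - 12 = 21, d_3 = (1992 - 21^2)/33 = 1551/33 = 47, a_3 = floor((44 + 21)/47) = 1.
  m_4 = 47*1 - 21 = 26, d_4 = (1992 - 26^2)/47 = 1316/47 = 28, a_4 = floor((44 + 26)/28) = 2.
  m_5 = 28*2 - 26 = 30, d_5 = (1992 - 30^2)/28 = 1092/28 = 39, a_5 = floor((44 + 30)/39) = 1.
  m_6 = 39*1 - 30 = 9, d_6 = (1992 - 9^2)/39 = 1911/39 = 49, a_6 = floor((44 + 9)/49) = 1.
  m_7 = 49*1 - 9 = 40, d_7 = (1992 - 40^2)/49 = 392/49 = 8, a_7 = floor((44 + 40)/8) = 10.
  m_8 = 8*10 - 40 = 40, d_8 = (1992 - 40^2)/8 = 392/8 = 49, a_8 = floor((44 + 40)/49) = 1.
  m_9 = 49*1 - 40 = 9, d_9 = (1992 - 9^2)/49 = 1911/49 = 39, a_9 = floor((44 + 9)/39) = 1.
  m_10 = 39*1 - 9 = 30, d_10 = (1992 - 30^2)/39 = 1092/39 = 28, a_10 = floor((44 + 30)/28) = 2.
  m_11 = 28*2 - 30 = 26, d_11 = (1992 - 26^2)/28 = 1316/28 = 47, a_11 = floor((44 + 26)/47) = 1.
  m_12 = 47*1 - 26 = 21, d_12 = (1992 - 21^2)/47 = 1551/47 = 33, a_12 = floor((44 + 21)/33) = 1.
  m_13 = 33*1 - 21 = 12, d_13 = (1992 - 12^2)/33 = 1848/33 = 56, a_13 = floor((44 + 12)/56) = 1.
  m_14 = 56*1 - 12 = 44, d_14 = (1992 - 44^2)/56 = 56/56 = 1, a_14 = floor((44 + 44)/1) = 88.
  m_15 = 1*88 - 44 = 44, d_15 = (1992 - 44^2)/1 = 56/1 = 56: (m_15, d_15) = (m_1, d_1) = (44, 56), so from here the quotients repeat a_1, ..., a_14; the period length is 14.
So sqrt(1992) = [44; (1, 1, 1, 2, 1, 1, 10, 1, 1, 2, 1, 1, 1, 88)] with period length k = 14.
k is even, so the fundamental solution of x^2 - 1992y^2 = 1 is (p_{k-1}, q_{k-1}) = (p_13, q_13); compute convergents through index 13.
Convergents (p_i = a_i*p_{i-1} + p_{i-2}, q_i = a_i*q_{i-1} + q_{i-2} with p_{-2}=0, p_{-1}=1, q_{-2}=1, q_{-1}=0):
  i=0: a_0=44, p_0 = 44*1 + 0 = 44, q_0 = 44*0 + 1 = 1.
  i=1: a_1=1, p_1 = 1*44 + 1 = 45, q_1 = 1*1 + 0 = 1.
  i=2: a_2=1, p_2 = 1*45 + 44 = 89, q_2 = 1*1 + 1 = 2.
  i=3: a_3=1, p_3 = 1*89 + 45 = 134, q_3 = 1*2 + 1 = 3.
  i=4: a_4=2, p_4 = 2*134 + 89 = 357, q_4 = 2*3 + 2 = 8.
  i=5: a_5=1, p_5 = 1*357 + 134 = 491, q_5 = 1*8 + 3 = 11.
  i=6: a_6=1, p_6 = 1*491 + 357 = 848, q_6 = 1*11 + 8 = 19.
  i=7: a_7=10, p_7 = 10*848 + 491 = 8971, q_7 = 10*19 + 11 = 201.
  i=8: a_8=1, p_8 = 1*8971 + 848 = 9819, q_8 = 1*201 + 19 = 220.
  i=9: a_9=1, p_9 = 1*9819 + 8971 = 18790, q_9 = 1*220 + 201 = 421.
  i=10: a_10=2, p_10 = 2*18790 + 9819 = 47399, q_10 = 2*421 + 220 = 1062.
  i=11: a_11=1, p_11 = 1*47399 + 18790 = 66189, q_11 = 1*1062 + 421 = 1483.
  i=12: a_12=1, p_12 = 1*66189 + 47399 = 113588, q_12 = 1*1483 + 1062 = 2545.
  i=13: a_13=1, p_13 = 1*113588 + 66189 = 179777, q_13 = 1*2545 + 1483 = 4028.
Check: 179777^2 - 1992*4028^2 = 32319769729 - 32319769728 = 1, so (x, y) = (179777, 4028) solves the equation, and by the theorem it is the least positive solution.

(x, y) = (179777, 4028)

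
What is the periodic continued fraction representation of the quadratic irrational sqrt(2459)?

Write x_i = (sqrt(2459) + m_i)/d_i with (m_0, d_0) = (0, 1). a_0 = floor(sqrt(2459)) = 49, since 49^2 = 2401 <= 2459 < 2500 = 50^2.
Iterate m_{i+1} = d_i*a_i - m_i, d_{i+1} = (2459 - m_{i+1}^2)/d_i, a_{i+1} = floor((a_0 + m_{i+1})/d_{i+1}):
  m_1 = 1*49 - 0 = 49, d_1 = (2459 - 49^2)/1 = 58/1 = 58, a_1 = floor((49 + 49)/58) = 1.
  m_2 = 58*1 - 49 = 9, d_2 = (2459 - 9^2)/58 = 2378/58 = 41, a_2 = floor((49 + 9)/41) = 1.
  m_3 = 41*1 - 9 = 32, d_3 = (2459 - 32^2)/41 = 1435/41 = 35, a_3 = floor((49 + 32)/35) = 2.
  m_4 = 35*2 - 32 = 38, d_4 = (2459 - 38^2)/35 = 1015/35 = 29, a_4 = floor((49 + 38)/29) = 3.
  m_5 = 29*3 - 38 = 49, d_5 = (2459 - 49^2)/29 = 58/29 = 2, a_5 = floor((49 + 49)/2) = 49.
  m_6 = 2*49 - 49 = 49, d_6 = (2459 - 49^2)/2 = 58/2 = 29, a_6 = floor((49 + 49)/29) = 3.
  m_7 = 29*3 - 49 = 38, d_7 = (2459 - 38^2)/29 = 1015/29 = 35, a_7 = floor((49 + 38)/35) = 2.
  m_8 = 35*2 - 38 = 32, d_8 = (2459 - 32^2)/35 = 1435/35 = 41, a_8 = floor((49 + 32)/41) = 1.
  m_9 = 41*1 - 32 = 9, d_9 = (2459 - 9^2)/41 = 2378/41 = 58, a_9 = floor((49 + 9)/58) = 1.
  m_10 = 58*1 - 9 = 49, d_10 = (2459 - 49^2)/58 = 58/58 = 1, a_10 = floor((49 + 49)/1) = 98.
  m_11 = 1*98 - 49 = 49, d_11 = (2459 - 49^2)/1 = 58/1 = 58: (m_11, d_11) = (m_1, d_1) = (49, 58), so from here the quotients repeat a_1, ..., a_10; the period length is 10.
Hence the expansion of sqrt(2459) is a_0 = 49 followed by the repeating block 1, 1, 2, 3, 49, 3, 2, 1, 1, 98 (period 10).

[49; (1, 1, 2, 3, 49, 3, 2, 1, 1, 98)]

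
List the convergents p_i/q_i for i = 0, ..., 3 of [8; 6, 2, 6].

8/1, 49/6, 106/13, 685/84

Using the convergent recurrence p_i = a_i*p_{i-1} + p_{i-2}, q_i = a_i*q_{i-1} + q_{i-2} with p_{-2}=0, p_{-1}=1, q_{-2}=1, q_{-1}=0:
  i=0: a_0=8, p_0 = 8*1 + 0 = 8, q_0 = 8*0 + 1 = 1.
  i=1: a_1=6, p_1 = 6*8 + 1 = 49, q_1 = 6*1 + 0 = 6.
  i=2: a_2=2, p_2 = 2*49 + 8 = 106, q_2 = 2*6 + 1 = 13.
  i=3: a_3=6, p_3 = 6*106 + 49 = 685, q_3 = 6*13 + 6 = 84.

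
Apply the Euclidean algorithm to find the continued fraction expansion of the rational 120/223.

[0; 1, 1, 6, 17]

Run the Euclidean algorithm on 120 and 223; the successive quotients are the partial quotients a_0, a_1, ... (each step inverts the fractional part left over by the previous one):
  120 = 0*223 + 120, so a_0 = 0.
  223 = 1*120 + 103, so a_1 = 1.
  120 = 1*103 + 17, so a_2 = 1.
  103 = 6*17 + 1, so a_3 = 6.
  17 = 17*1 + 0, so a_4 = 17.
The remainder reaches 0 after 5 divisions, so the expansion has 5 partial quotients, read off in order.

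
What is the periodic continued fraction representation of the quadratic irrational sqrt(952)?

Write x_i = (sqrt(952) + m_i)/d_i with (m_0, d_0) = (0, 1). a_0 = floor(sqrt(952)) = 30, since 30^2 = 900 <= 952 < 961 = 31^2.
Iterate m_{i+1} = d_i*a_i - m_i, d_{i+1} = (952 - m_{i+1}^2)/d_i, a_{i+1} = floor((a_0 + m_{i+1})/d_{i+1}):
  m_1 = 1*30 - 0 = 30, d_1 = (952 - 30^2)/1 = 52/1 = 52, a_1 = floor((30 + 30)/52) = 1.
  m_2 = 52*1 - 30 = 22, d_2 = (952 - 22^2)/52 = 468/52 = 9, a_2 = floor((30 + 22)/9) = 5.
  m_3 = 9*5 - 22 = 23, d_3 = (952 - 23^2)/9 = 423/9 = 47, a_3 = floor((30 + 23)/47) = 1.
  m_4 = 47*1 - 23 = 24, d_4 = (952 - 24^2)/47 = 376/47 = 8, a_4 = floor((30 + 24)/8) = 6.
  m_5 = 8*6 - 24 = 24, d_5 = (952 - 24^2)/8 = 376/8 = 47, a_5 = floor((30 + 24)/47) = 1.
  m_6 = 47*1 - 24 = 23, d_6 = (952 - 23^2)/47 = 423/47 = 9, a_6 = floor((30 + 23)/9) = 5.
  m_7 = 9*5 - 23 = 22, d_7 = (952 - 22^2)/9 = 468/9 = 52, a_7 = floor((30 + 22)/52) = 1.
  m_8 = 52*1 - 22 = 30, d_8 = (952 - 30^2)/52 = 52/52 = 1, a_8 = floor((30 + 30)/1) = 60.
  m_9 = 1*60 - 30 = 30, d_9 = (952 - 30^2)/1 = 52/1 = 52: (m_9, d_9) = (m_1, d_1) = (30, 52), so from here the quotients repeat a_1, ..., a_8; the period length is 8.
Hence the expansion of sqrt(952) is a_0 = 30 followed by the repeating block 1, 5, 1, 6, 1, 5, 1, 60 (period 8).

[30; (1, 5, 1, 6, 1, 5, 1, 60)]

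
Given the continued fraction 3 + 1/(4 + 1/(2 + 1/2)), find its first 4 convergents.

Using the convergent recurrence p_i = a_i*p_{i-1} + p_{i-2}, q_i = a_i*q_{i-1} + q_{i-2} with p_{-2}=0, p_{-1}=1, q_{-2}=1, q_{-1}=0:
  i=0: a_0=3, p_0 = 3*1 + 0 = 3, q_0 = 3*0 + 1 = 1.
  i=1: a_1=4, p_1 = 4*3 + 1 = 13, q_1 = 4*1 + 0 = 4.
  i=2: a_2=2, p_2 = 2*13 + 3 = 29, q_2 = 2*4 + 1 = 9.
  i=3: a_3=2, p_3 = 2*29 + 13 = 71, q_3 = 2*9 + 4 = 22.

3/1, 13/4, 29/9, 71/22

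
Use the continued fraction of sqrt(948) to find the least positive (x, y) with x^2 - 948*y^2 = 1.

(x, y) = (228151, 7410)

First expand sqrt(948) as a continued fraction. With x_i = (sqrt(948) + m_i)/d_i and (m_0, d_0) = (0, 1): a_0 = floor(sqrt(948)) = 30, since 30^2 = 900 <= 948 < 961 = 31^2.
Iterate m_{i+1} = d_i*a_i - m_i, d_{i+1} = (948 - m_{i+1}^2)/d_i, a_{i+1} = floor((a_0 + m_{i+1})/d_{i+1}):
  m_1 = 1*30 - 0 = 30, d_1 = (948 - 30^2)/1 = 48/1 = 48, a_1 = floor((30 + 30)/48) = 1.
  m_2 = 48*1 - 30 = 18, d_2 = (948 - 18^2)/48 = 624/48 = 13, a_2 = floor((30 + 18)/13) = 3.
  m_3 = 13*3 - 18 = 21, d_3 = (948 - 21^2)/13 = 507/13 = 39, a_3 = floor((30 + 21)/39) = 1.
  m_4 = 39*1 - 21 = 18, d_4 = (948 - 18^2)/39 = 624/39 = 16, a_4 = floor((30 + 18)/16) = 3.
  m_5 = 16*3 - 18 = 30, d_5 = (948 - 30^2)/16 = 48/16 = 3, a_5 = floor((30 + 30)/3) = 20.
  m_6 = 3*20 - 30 = 30, d_6 = (948 - 30^2)/3 = 48/3 = 16, a_6 = floor((30 + 30)/16) = 3.
  m_7 = 16*3 - 30 = 18, d_7 = (948 - 18^2)/16 = 624/16 = 39, a_7 = floor((30 + 18)/39) = 1.
  m_8 = 39*1 - 18 = 21, d_8 = (948 - 21^2)/39 = 507/39 = 13, a_8 = floor((30 + 21)/13) = 3.
  m_9 = 13*3 - 21 = 18, d_9 = (948 - 18^2)/13 = 624/13 = 48, a_9 = floor((30 + 18)/48) = 1.
  m_10 = 48*1 - 18 = 30, d_10 = (948 - 30^2)/48 = 48/48 = 1, a_10 = floor((30 + 30)/1) = 60.
  m_11 = 1*60 - 30 = 30, d_11 = (948 - 30^2)/1 = 48/1 = 48: (m_11, d_11) = (m_1, d_1) = (30, 48), so from here the quotients repeat a_1, ..., a_10; the period length is 10.
So sqrt(948) = [30; (1, 3, 1, 3, 20, 3, 1, 3, 1, 60)] with period length k = 10.
k is even, so the fundamental solution of x^2 - 948y^2 = 1 is (p_{k-1}, q_{k-1}) = (p_9, q_9); compute convergents through index 9.
Convergents (p_i = a_i*p_{i-1} + p_{i-2}, q_i = a_i*q_{i-1} + q_{i-2} with p_{-2}=0, p_{-1}=1, q_{-2}=1, q_{-1}=0):
  i=0: a_0=30, p_0 = 30*1 + 0 = 30, q_0 = 30*0 + 1 = 1.
  i=1: a_1=1, p_1 = 1*30 + 1 = 31, q_1 = 1*1 + 0 = 1.
  i=2: a_2=3, p_2 = 3*31 + 30 = 123, q_2 = 3*1 + 1 = 4.
  i=3: a_3=1, p_3 = 1*123 + 31 = 154, q_3 = 1*4 + 1 = 5.
  i=4: a_4=3, p_4 = 3*154 + 123 = 585, q_4 = 3*5 + 4 = 19.
  i=5: a_5=20, p_5 = 20*585 + 154 = 11854, q_5 = 20*19 + 5 = 385.
  i=6: a_6=3, p_6 = 3*11854 + 585 = 36147, q_6 = 3*385 + 19 = 1174.
  i=7: a_7=1, p_7 = 1*36147 + 11854 = 48001, q_7 = 1*1174 + 385 = 1559.
  i=8: a_8=3, p_8 = 3*48001 + 36147 = 180150, q_8 = 3*1559 + 1174 = 5851.
  i=9: a_9=1, p_9 = 1*180150 + 48001 = 228151, q_9 = 1*5851 + 1559 = 7410.
Check: 228151^2 - 948*7410^2 = 52052878801 - 52052878800 = 1, so (x, y) = (228151, 7410) solves the equation, and by the theorem it is the least positive solution.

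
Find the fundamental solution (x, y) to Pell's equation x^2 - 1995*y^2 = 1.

(x, y) = (134, 3)

First expand sqrt(1995) as a continued fraction. With x_i = (sqrt(1995) + m_i)/d_i and (m_0, d_0) = (0, 1): a_0 = floor(sqrt(1995)) = 44, since 44^2 = 1936 <= 1995 < 2025 = 45^2.
Iterate m_{i+1} = d_i*a_i - m_i, d_{i+1} = (1995 - m_{i+1}^2)/d_i, a_{i+1} = floor((a_0 + m_{i+1})/d_{i+1}):
  m_1 = 1*44 - 0 = 44, d_1 = (1995 - 44^2)/1 = 59/1 = 59, a_1 = floor((44 + 44)/59) = 1.
  m_2 = 59*1 - 44 = 15, d_2 = (1995 - 15^2)/59 = 1770/59 = 30, a_2 = floor((44 + 15)/30) = 1.
  m_3 = 30*1 - 15 = 15, d_3 = (1995 - 15^2)/30 = 1770/30 = 59, a_3 = floor((44 + 15)/59) = 1.
  m_4 = 59*1 - 15 = 44, d_4 = (1995 - 44^2)/59 = 59/59 = 1, a_4 = floor((44 + 44)/1) = 88.
  m_5 = 1*88 - 44 = 44, d_5 = (1995 - 44^2)/1 = 59/1 = 59: (m_5, d_5) = (m_1, d_1) = (44, 59), so from here the quotients repeat a_1, ..., a_4; the period length is 4.
So sqrt(1995) = [44; (1, 1, 1, 88)] with period length k = 4.
k is even, so the fundamental solution of x^2 - 1995y^2 = 1 is (p_{k-1}, q_{k-1}) = (p_3, q_3); compute convergents through index 3.
Convergents (p_i = a_i*p_{i-1} + p_{i-2}, q_i = a_i*q_{i-1} + q_{i-2} with p_{-2}=0, p_{-1}=1, q_{-2}=1, q_{-1}=0):
  i=0: a_0=44, p_0 = 44*1 + 0 = 44, q_0 = 44*0 + 1 = 1.
  i=1: a_1=1, p_1 = 1*44 + 1 = 45, q_1 = 1*1 + 0 = 1.
  i=2: a_2=1, p_2 = 1*45 + 44 = 89, q_2 = 1*1 + 1 = 2.
  i=3: a_3=1, p_3 = 1*89 + 45 = 134, q_3 = 1*2 + 1 = 3.
Check: 134^2 - 1995*3^2 = 17956 - 17955 = 1, so (x, y) = (134, 3) solves the equation, and by the theorem it is the least positive solution.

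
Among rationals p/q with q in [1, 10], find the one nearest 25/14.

Expand x = 25/14 as a continued fraction with the Euclidean algorithm:
  25 = 1*14 + 11, so a_0 = 1.
  14 = 1*11 + 3, so a_1 = 1.
  11 = 3*3 + 2, so a_2 = 3.
  3 = 1*2 + 1, so a_3 = 1.
  2 = 2*1 + 0, so a_4 = 2.
so x = [1; 1, 3, 1, 2].
Convergents (p_i = a_i*p_{i-1} + p_{i-2}, q_i = a_i*q_{i-1} + q_{i-2} with p_{-2}=0, p_{-1}=1, q_{-2}=1, q_{-1}=0), until the denominator exceeds 10:
  i=0: a_0=1, p_0 = 1*1 + 0 = 1, q_0 = 1*0 + 1 = 1.
  i=1: a_1=1, p_1 = 1*1 + 1 = 2, q_1 = 1*1 + 0 = 1.
  i=2: a_2=3, p_2 = 3*2 + 1 = 7, q_2 = 3*1 + 1 = 4.
  i=3: a_3=1, p_3 = 1*7 + 2 = 9, q_3 = 1*4 + 1 = 5.
  i=4: a_4=2, p_4 = 2*9 + 7 = 25, q_4 = 2*5 + 4 = 14.
q_4 = 14 > 10, so the last convergent with denominator <= 10 is p_3/q_3 = 9/5.
The closest fraction with denominator <= 10 is either p_3/q_3 or the intermediate fraction (k*p_3 + p_2)/(k*q_3 + q_2) with the largest k >= 1 whose denominator stays <= 10; these approach x as k grows, and every other convergent or intermediate fraction in range is farther away.
Largest k: floor((10 - q_2)/q_3) = floor((10 - 4)/5) = 1.
That gives (1*9 + 7)/(1*5 + 4) = 16/9.
Compare the errors: |x - 9/5| = |25*5 - 9*14|/(14*5) = 1/70, and |x - 16/9| = |25*9 - 16*14|/(14*9) = 1/126.
Cross-multiplying, 1*70 = 70 < 126 = 1*126, so 1/126 is smaller: the intermediate fraction 16/9 is closer to x than 9/5.

16/9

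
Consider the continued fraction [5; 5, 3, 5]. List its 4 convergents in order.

Using the convergent recurrence p_i = a_i*p_{i-1} + p_{i-2}, q_i = a_i*q_{i-1} + q_{i-2} with p_{-2}=0, p_{-1}=1, q_{-2}=1, q_{-1}=0:
  i=0: a_0=5, p_0 = 5*1 + 0 = 5, q_0 = 5*0 + 1 = 1.
  i=1: a_1=5, p_1 = 5*5 + 1 = 26, q_1 = 5*1 + 0 = 5.
  i=2: a_2=3, p_2 = 3*26 + 5 = 83, q_2 = 3*5 + 1 = 16.
  i=3: a_3=5, p_3 = 5*83 + 26 = 441, q_3 = 5*16 + 5 = 85.

5/1, 26/5, 83/16, 441/85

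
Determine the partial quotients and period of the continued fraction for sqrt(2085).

Write x_i = (sqrt(2085) + m_i)/d_i with (m_0, d_0) = (0, 1). a_0 = floor(sqrt(2085)) = 45, since 45^2 = 2025 <= 2085 < 2116 = 46^2.
Iterate m_{i+1} = d_i*a_i - m_i, d_{i+1} = (2085 - m_{i+1}^2)/d_i, a_{i+1} = floor((a_0 + m_{i+1})/d_{i+1}):
  m_1 = 1*45 - 0 = 45, d_1 = (2085 - 45^2)/1 = 60/1 = 60, a_1 = floor((45 + 45)/60) = 1.
  m_2 = 60*1 - 45 = 15, d_2 = (2085 - 15^2)/60 = 1860/60 = 31, a_2 = floor((45 + 15)/31) = 1.
  m_3 = 31*1 - 15 = 16, d_3 = (2085 - 16^2)/31 = 1829/31 = 59, a_3 = floor((45 + 16)/59) = 1.
  m_4 = 59*1 - 16 = 43, d_4 = (2085 - 43^2)/59 = 236/59 = 4, a_4 = floor((45 + 43)/4) = 22.
  m_5 = 4*22 - 43 = 45, d_5 = (2085 - 45^2)/4 = 60/4 = 15, a_5 = floor((45 + 45)/15) = 6.
  m_6 = 15*6 - 45 = 45, d_6 = (2085 - 45^2)/15 = 60/15 = 4, a_6 = floor((45 + 45)/4) = 22.
  m_7 = 4*22 - 45 = 43, d_7 = (2085 - 43^2)/4 = 236/4 = 59, a_7 = floor((45 + 43)/59) = 1.
  m_8 = 59*1 - 43 = 16, d_8 = (2085 - 16^2)/59 = 1829/59 = 31, a_8 = floor((45 + 16)/31) = 1.
  m_9 = 31*1 - 16 = 15, d_9 = (2085 - 15^2)/31 = 1860/31 = 60, a_9 = floor((45 + 15)/60) = 1.
  m_10 = 60*1 - 15 = 45, d_10 = (2085 - 45^2)/60 = 60/60 = 1, a_10 = floor((45 + 45)/1) = 90.
  m_11 = 1*90 - 45 = 45, d_11 = (2085 - 45^2)/1 = 60/1 = 60: (m_11, d_11) = (m_1, d_1) = (45, 60), so from here the quotients repeat a_1, ..., a_10; the period length is 10.
Hence the expansion of sqrt(2085) is a_0 = 45 followed by the repeating block 1, 1, 1, 22, 6, 22, 1, 1, 1, 90 (period 10).

[45; (1, 1, 1, 22, 6, 22, 1, 1, 1, 90)]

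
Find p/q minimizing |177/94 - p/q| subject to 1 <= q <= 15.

17/9

Expand x = 177/94 as a continued fraction with the Euclidean algorithm:
  177 = 1*94 + 83, so a_0 = 1.
  94 = 1*83 + 11, so a_1 = 1.
  83 = 7*11 + 6, so a_2 = 7.
  11 = 1*6 + 5, so a_3 = 1.
  6 = 1*5 + 1, so a_4 = 1.
  5 = 5*1 + 0, so a_5 = 5.
so x = [1; 1, 7, 1, 1, 5].
Convergents (p_i = a_i*p_{i-1} + p_{i-2}, q_i = a_i*q_{i-1} + q_{i-2} with p_{-2}=0, p_{-1}=1, q_{-2}=1, q_{-1}=0), until the denominator exceeds 15:
  i=0: a_0=1, p_0 = 1*1 + 0 = 1, q_0 = 1*0 + 1 = 1.
  i=1: a_1=1, p_1 = 1*1 + 1 = 2, q_1 = 1*1 + 0 = 1.
  i=2: a_2=7, p_2 = 7*2 + 1 = 15, q_2 = 7*1 + 1 = 8.
  i=3: a_3=1, p_3 = 1*15 + 2 = 17, q_3 = 1*8 + 1 = 9.
  i=4: a_4=1, p_4 = 1*17 + 15 = 32, q_4 = 1*9 + 8 = 17.
q_4 = 17 > 15, so the last convergent with denominator <= 15 is p_3/q_3 = 17/9.
The closest fraction with denominator <= 15 is either p_3/q_3 or the intermediate fraction (k*p_3 + p_2)/(k*q_3 + q_2) with the largest k >= 1 whose denominator stays <= 15; these approach x as k grows, and every other convergent or intermediate fraction in range is farther away.
Largest k: floor((15 - q_2)/q_3) = floor((15 - 8)/9) = 0.
Since k = 0, no intermediate fraction beyond p_3/q_3 has denominator <= 15, so the convergent 17/9 is the closest (its error is |177*9 - 17*94|/(94*9) = 5/846).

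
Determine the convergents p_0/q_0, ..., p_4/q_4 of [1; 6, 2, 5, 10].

Using the convergent recurrence p_i = a_i*p_{i-1} + p_{i-2}, q_i = a_i*q_{i-1} + q_{i-2} with p_{-2}=0, p_{-1}=1, q_{-2}=1, q_{-1}=0:
  i=0: a_0=1, p_0 = 1*1 + 0 = 1, q_0 = 1*0 + 1 = 1.
  i=1: a_1=6, p_1 = 6*1 + 1 = 7, q_1 = 6*1 + 0 = 6.
  i=2: a_2=2, p_2 = 2*7 + 1 = 15, q_2 = 2*6 + 1 = 13.
  i=3: a_3=5, p_3 = 5*15 + 7 = 82, q_3 = 5*13 + 6 = 71.
  i=4: a_4=10, p_4 = 10*82 + 15 = 835, q_4 = 10*71 + 13 = 723.

1/1, 7/6, 15/13, 82/71, 835/723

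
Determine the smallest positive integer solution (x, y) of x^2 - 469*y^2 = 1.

First expand sqrt(469) as a continued fraction. With x_i = (sqrt(469) + m_i)/d_i and (m_0, d_0) = (0, 1): a_0 = floor(sqrt(469)) = 21, since 21^2 = 441 <= 469 < 484 = 22^2.
Iterate m_{i+1} = d_i*a_i - m_i, d_{i+1} = (469 - m_{i+1}^2)/d_i, a_{i+1} = floor((a_0 + m_{i+1})/d_{i+1}):
  m_1 = 1*21 - 0 = 21, d_1 = (469 - 21^2)/1 = 28/1 = 28, a_1 = floor((21 + 21)/28) = 1.
  m_2 = 28*1 - 21 = 7, d_2 = (469 - 7^2)/28 = 420/28 = 15, a_2 = floor((21 + 7)/15) = 1.
  m_3 = 15*1 - 7 = 8, d_3 = (469 - 8^2)/15 = 405/15 = 27, a_3 = floor((21 + 8)/27) = 1.
  m_4 = 27*1 - 8 = 19, d_4 = (469 - 19^2)/27 = 108/27 = 4, a_4 = floor((21 + 19)/4) = 10.
  m_5 = 4*10 - 19 = 21, d_5 = (469 - 21^2)/4 = 28/4 = 7, a_5 = floor((21 + 21)/7) = 6.
  m_6 = 7*6 - 21 = 21, d_6 = (469 - 21^2)/7 = 28/7 = 4, a_6 = floor((21 + 21)/4) = 10.
  m_7 = 4*10 - 21 = 19, d_7 = (469 - 19^2)/4 = 108/4 = 27, a_7 = floor((21 + 19)/27) = 1.
  m_8 = 27*1 - 19 = 8, d_8 = (469 - 8^2)/27 = 405/27 = 15, a_8 = floor((21 + 8)/15) = 1.
  m_9 = 15*1 - 8 = 7, d_9 = (469 - 7^2)/15 = 420/15 = 28, a_9 = floor((21 + 7)/28) = 1.
  m_10 = 28*1 - 7 = 21, d_10 = (469 - 21^2)/28 = 28/28 = 1, a_10 = floor((21 + 21)/1) = 42.
  m_11 = 1*42 - 21 = 21, d_11 = (469 - 21^2)/1 = 28/1 = 28: (m_11, d_11) = (m_1, d_1) = (21, 28), so from here the quotients repeat a_1, ..., a_10; the period length is 10.
So sqrt(469) = [21; (1, 1, 1, 10, 6, 10, 1, 1, 1, 42)] with period length k = 10.
k is even, so the fundamental solution of x^2 - 469y^2 = 1 is (p_{k-1}, q_{k-1}) = (p_9, q_9); compute convergents through index 9.
Convergents (p_i = a_i*p_{i-1} + p_{i-2}, q_i = a_i*q_{i-1} + q_{i-2} with p_{-2}=0, p_{-1}=1, q_{-2}=1, q_{-1}=0):
  i=0: a_0=21, p_0 = 21*1 + 0 = 21, q_0 = 21*0 + 1 = 1.
  i=1: a_1=1, p_1 = 1*21 + 1 = 22, q_1 = 1*1 + 0 = 1.
  i=2: a_2=1, p_2 = 1*22 + 21 = 43, q_2 = 1*1 + 1 = 2.
  i=3: a_3=1, p_3 = 1*43 + 22 = 65, q_3 = 1*2 + 1 = 3.
  i=4: a_4=10, p_4 = 10*65 + 43 = 693, q_4 = 10*3 + 2 = 32.
  i=5: a_5=6, p_5 = 6*693 + 65 = 4223, q_5 = 6*32 + 3 = 195.
  i=6: a_6=10, p_6 = 10*4223 + 693 = 42923, q_6 = 10*195 + 32 = 1982.
  i=7: a_7=1, p_7 = 1*42923 + 4223 = 47146, q_7 = 1*1982 + 195 = 2177.
  i=8: a_8=1, p_8 = 1*47146 + 42923 = 90069, q_8 = 1*2177 + 1982 = 4159.
  i=9: a_9=1, p_9 = 1*90069 + 47146 = 137215, q_9 = 1*4159 + 2177 = 6336.
Check: 137215^2 - 469*6336^2 = 18827956225 - 18827956224 = 1, so (x, y) = (137215, 6336) solves the equation, and by the theorem it is the least positive solution.

(x, y) = (137215, 6336)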